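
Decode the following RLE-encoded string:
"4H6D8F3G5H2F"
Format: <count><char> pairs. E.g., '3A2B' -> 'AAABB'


Expanding each <count><char> pair:
  4H -> 'HHHH'
  6D -> 'DDDDDD'
  8F -> 'FFFFFFFF'
  3G -> 'GGG'
  5H -> 'HHHHH'
  2F -> 'FF'

Decoded = HHHHDDDDDDFFFFFFFFGGGHHHHHFF


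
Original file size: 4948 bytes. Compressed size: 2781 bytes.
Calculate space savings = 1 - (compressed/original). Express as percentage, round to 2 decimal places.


ratio = compressed/original = 2781/4948 = 0.562045
savings = 1 - ratio = 1 - 0.562045 = 0.437955
as a percentage: 0.437955 * 100 = 43.8%

Space savings = 1 - 2781/4948 = 43.8%


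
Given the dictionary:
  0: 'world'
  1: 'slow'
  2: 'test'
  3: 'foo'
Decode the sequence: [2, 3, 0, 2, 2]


Look up each index in the dictionary:
  2 -> 'test'
  3 -> 'foo'
  0 -> 'world'
  2 -> 'test'
  2 -> 'test'

Decoded: "test foo world test test"


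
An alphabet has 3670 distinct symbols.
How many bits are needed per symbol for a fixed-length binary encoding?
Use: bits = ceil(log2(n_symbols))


log2(3670) = 11.8416
Bracket: 2^11 = 2048 < 3670 <= 2^12 = 4096
So ceil(log2(3670)) = 12

bits = ceil(log2(3670)) = ceil(11.8416) = 12 bits


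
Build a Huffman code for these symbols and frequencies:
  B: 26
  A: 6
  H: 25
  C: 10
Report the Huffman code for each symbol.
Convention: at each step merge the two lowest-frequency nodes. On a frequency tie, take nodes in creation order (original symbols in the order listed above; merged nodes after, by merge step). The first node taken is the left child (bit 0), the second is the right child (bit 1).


Huffman tree construction:
Step 1: Merge A(6) + C(10) = 16
Step 2: Merge (A+C)(16) + H(25) = 41
Step 3: Merge B(26) + ((A+C)+H)(41) = 67
Read each symbol's code off the tree from the root (left child = 0, right child = 1).

Codes:
  B: 0 (length 1)
  A: 100 (length 3)
  H: 11 (length 2)
  C: 101 (length 3)
Average code length: 124/67 = 1.8507 bits/symbol


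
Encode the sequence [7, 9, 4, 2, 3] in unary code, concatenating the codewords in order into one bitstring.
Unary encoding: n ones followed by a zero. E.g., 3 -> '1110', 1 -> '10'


Encode each number as n ones followed by a terminating 0:
  7 -> 11111110 (8 bits)
  9 -> 1111111110 (10 bits)
  4 -> 11110 (5 bits)
  2 -> 110 (3 bits)
  3 -> 1110 (4 bits)
Total length = 8 + 10 + 5 + 3 + 4 = 30 bits.

Unary([7, 9, 4, 2, 3]) = 111111101111111110111101101110 (30 bits)


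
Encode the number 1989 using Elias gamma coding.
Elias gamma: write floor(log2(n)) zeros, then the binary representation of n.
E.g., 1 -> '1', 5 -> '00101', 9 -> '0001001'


num_bits = floor(log2(1989)) + 1 = 11
leading_zeros = num_bits - 1 = 10
binary(1989) = 11111000101

Elias gamma(1989) = '0000000000' + '11111000101' = 000000000011111000101 (21 bits)


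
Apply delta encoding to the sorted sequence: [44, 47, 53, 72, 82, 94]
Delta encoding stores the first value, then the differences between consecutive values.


First value: 44
Deltas:
  47 - 44 = 3
  53 - 47 = 6
  72 - 53 = 19
  82 - 72 = 10
  94 - 82 = 12


Delta encoded: [44, 3, 6, 19, 10, 12]


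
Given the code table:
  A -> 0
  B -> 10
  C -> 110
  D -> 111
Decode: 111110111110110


Decoding:
111 -> D
110 -> C
111 -> D
110 -> C
110 -> C


Result: DCDCC


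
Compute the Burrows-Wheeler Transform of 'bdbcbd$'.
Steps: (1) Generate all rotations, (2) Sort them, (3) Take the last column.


Rotations (sorted):
  0: $bdbcbd -> last char: d
  1: bcbd$bd -> last char: d
  2: bd$bdbc -> last char: c
  3: bdbcbd$ -> last char: $
  4: cbd$bdb -> last char: b
  5: d$bdbcb -> last char: b
  6: dbcbd$b -> last char: b


BWT = ddc$bbb


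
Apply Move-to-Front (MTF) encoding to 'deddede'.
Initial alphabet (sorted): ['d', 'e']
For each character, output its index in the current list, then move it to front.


MTF encoding:
'd': index 0 in ['d', 'e'] -> ['d', 'e']
'e': index 1 in ['d', 'e'] -> ['e', 'd']
'd': index 1 in ['e', 'd'] -> ['d', 'e']
'd': index 0 in ['d', 'e'] -> ['d', 'e']
'e': index 1 in ['d', 'e'] -> ['e', 'd']
'd': index 1 in ['e', 'd'] -> ['d', 'e']
'e': index 1 in ['d', 'e'] -> ['e', 'd']


Output: [0, 1, 1, 0, 1, 1, 1]


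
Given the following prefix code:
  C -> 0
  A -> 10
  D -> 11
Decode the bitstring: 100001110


Decoding step by step:
Bits 10 -> A
Bits 0 -> C
Bits 0 -> C
Bits 0 -> C
Bits 11 -> D
Bits 10 -> A


Decoded message: ACCCDA


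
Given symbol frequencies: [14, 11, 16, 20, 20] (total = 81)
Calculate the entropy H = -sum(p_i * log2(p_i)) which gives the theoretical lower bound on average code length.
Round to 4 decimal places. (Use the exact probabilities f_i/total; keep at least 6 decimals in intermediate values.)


Per-symbol terms -p_i * log2(p_i) with p_i = f_i/81:
  p = 14/81 = 0.172840: log2(p) = -2.532495, -p*log2(p) = 0.437715
  p = 11/81 = 0.135802: log2(p) = -2.880418, -p*log2(p) = 0.391168
  p = 16/81 = 0.197531: log2(p) = -2.339850, -p*log2(p) = 0.462193
  p = 20/81 = 0.246914: log2(p) = -2.017922, -p*log2(p) = 0.498252
  p = 20/81 = 0.246914: log2(p) = -2.017922, -p*log2(p) = 0.498252
H = 0.437715 + 0.391168 + 0.462193 + 0.498252 + 0.498252 = 2.287580

H = 2.2876 bits/symbol


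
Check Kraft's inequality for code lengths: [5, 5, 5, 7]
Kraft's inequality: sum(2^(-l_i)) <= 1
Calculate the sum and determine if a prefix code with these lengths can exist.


Sum = 2^(-5) + 2^(-5) + 2^(-5) + 2^(-7)
    = 0.03125 + 0.03125 + 0.03125 + 0.0078125
    = 13/128 = 0.1015625
Since 0.1015625 <= 1, Kraft's inequality IS satisfied.
A prefix code with these lengths CAN exist.

Kraft sum = 0.1015625. Satisfied.


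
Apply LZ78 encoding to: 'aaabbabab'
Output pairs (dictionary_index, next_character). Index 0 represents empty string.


LZ78 encoding steps:
Dictionary: {0: ''}
Step 1: w='' (idx 0), next='a' -> output (0, 'a'), add 'a' as idx 1
Step 2: w='a' (idx 1), next='a' -> output (1, 'a'), add 'aa' as idx 2
Step 3: w='' (idx 0), next='b' -> output (0, 'b'), add 'b' as idx 3
Step 4: w='b' (idx 3), next='a' -> output (3, 'a'), add 'ba' as idx 4
Step 5: w='ba' (idx 4), next='b' -> output (4, 'b'), add 'bab' as idx 5


Encoded: [(0, 'a'), (1, 'a'), (0, 'b'), (3, 'a'), (4, 'b')]


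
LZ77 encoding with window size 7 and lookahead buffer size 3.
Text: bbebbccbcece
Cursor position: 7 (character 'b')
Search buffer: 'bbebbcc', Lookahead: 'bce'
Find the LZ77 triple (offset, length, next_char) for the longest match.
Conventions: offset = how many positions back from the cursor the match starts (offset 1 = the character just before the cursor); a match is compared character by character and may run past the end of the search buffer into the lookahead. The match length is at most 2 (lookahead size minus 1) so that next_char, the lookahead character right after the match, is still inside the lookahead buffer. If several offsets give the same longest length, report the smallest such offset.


Try each offset into the search buffer:
  offset=1 (pos 6, char 'c'): match length 0
  offset=2 (pos 5, char 'c'): match length 0
  offset=3 (pos 4, char 'b'): match length 2
  offset=4 (pos 3, char 'b'): match length 1
  offset=5 (pos 2, char 'e'): match length 0
  offset=6 (pos 1, char 'b'): match length 1
  offset=7 (pos 0, char 'b'): match length 1
Longest match has length 2 at offset 3.
next_char = character at position 7 + 2 = 9 -> 'e'

Best match: offset=3, length=2 (matching 'bc' starting at position 4)
LZ77 triple: (3, 2, 'e')


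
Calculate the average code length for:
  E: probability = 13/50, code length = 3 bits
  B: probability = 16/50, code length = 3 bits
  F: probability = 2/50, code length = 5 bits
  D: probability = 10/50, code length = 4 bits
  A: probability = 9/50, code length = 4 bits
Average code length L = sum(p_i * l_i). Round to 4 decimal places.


Weighted contributions p_i * l_i:
  E: (13/50) * 3 = 39/50
  B: (16/50) * 3 = 48/50
  F: (2/50) * 5 = 10/50
  D: (10/50) * 4 = 40/50
  A: (9/50) * 4 = 36/50
Sum = (39 + 48 + 10 + 40 + 36)/50 = 173/50

L = 173/50 = 3.4600 bits/symbol


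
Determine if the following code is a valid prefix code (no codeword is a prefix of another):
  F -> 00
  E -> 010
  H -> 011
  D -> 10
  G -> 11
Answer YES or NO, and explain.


Checking each pair (does one codeword prefix another?):
  F='00' vs E='010': no prefix
  F='00' vs H='011': no prefix
  F='00' vs D='10': no prefix
  F='00' vs G='11': no prefix
  E='010' vs F='00': no prefix
  E='010' vs H='011': no prefix
  E='010' vs D='10': no prefix
  E='010' vs G='11': no prefix
  H='011' vs F='00': no prefix
  H='011' vs E='010': no prefix
  H='011' vs D='10': no prefix
  H='011' vs G='11': no prefix
  D='10' vs F='00': no prefix
  D='10' vs E='010': no prefix
  D='10' vs H='011': no prefix
  D='10' vs G='11': no prefix
  G='11' vs F='00': no prefix
  G='11' vs E='010': no prefix
  G='11' vs H='011': no prefix
  G='11' vs D='10': no prefix
No violation found over all pairs.

YES -- this is a valid prefix code. No codeword is a prefix of any other codeword.


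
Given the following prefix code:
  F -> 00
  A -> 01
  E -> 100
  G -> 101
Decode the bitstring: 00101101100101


Decoding step by step:
Bits 00 -> F
Bits 101 -> G
Bits 101 -> G
Bits 100 -> E
Bits 101 -> G


Decoded message: FGGEG


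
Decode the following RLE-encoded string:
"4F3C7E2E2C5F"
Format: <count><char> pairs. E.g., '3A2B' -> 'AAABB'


Expanding each <count><char> pair:
  4F -> 'FFFF'
  3C -> 'CCC'
  7E -> 'EEEEEEE'
  2E -> 'EE'
  2C -> 'CC'
  5F -> 'FFFFF'

Decoded = FFFFCCCEEEEEEEEECCFFFFF


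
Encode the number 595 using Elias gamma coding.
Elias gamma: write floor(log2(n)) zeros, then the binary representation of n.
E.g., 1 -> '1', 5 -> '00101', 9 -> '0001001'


num_bits = floor(log2(595)) + 1 = 10
leading_zeros = num_bits - 1 = 9
binary(595) = 1001010011

Elias gamma(595) = '000000000' + '1001010011' = 0000000001001010011 (19 bits)


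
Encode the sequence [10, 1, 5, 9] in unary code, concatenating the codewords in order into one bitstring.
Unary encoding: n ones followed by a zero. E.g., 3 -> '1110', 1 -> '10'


Encode each number as n ones followed by a terminating 0:
  10 -> 11111111110 (11 bits)
  1 -> 10 (2 bits)
  5 -> 111110 (6 bits)
  9 -> 1111111110 (10 bits)
Total length = 11 + 2 + 6 + 10 = 29 bits.

Unary([10, 1, 5, 9]) = 11111111110101111101111111110 (29 bits)


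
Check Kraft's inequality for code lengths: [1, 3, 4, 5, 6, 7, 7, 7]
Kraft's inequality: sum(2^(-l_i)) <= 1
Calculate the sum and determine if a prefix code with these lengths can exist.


Sum = 2^(-1) + 2^(-3) + 2^(-4) + 2^(-5) + 2^(-6) + 2^(-7) + 2^(-7) + 2^(-7)
    = 0.5 + 0.125 + 0.0625 + 0.03125 + 0.015625 + 0.0078125 + 0.0078125 + 0.0078125
    = 97/128 = 0.7578125
Since 0.7578125 <= 1, Kraft's inequality IS satisfied.
A prefix code with these lengths CAN exist.

Kraft sum = 0.7578125. Satisfied.


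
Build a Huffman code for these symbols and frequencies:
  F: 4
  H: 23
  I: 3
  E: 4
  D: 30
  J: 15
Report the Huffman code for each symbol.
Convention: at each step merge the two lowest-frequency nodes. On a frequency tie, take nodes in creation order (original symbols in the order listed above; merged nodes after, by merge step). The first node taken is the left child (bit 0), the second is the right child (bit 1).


Huffman tree construction:
Step 1: Merge I(3) + F(4) = 7
Step 2: Merge E(4) + (I+F)(7) = 11
Step 3: Merge (E+(I+F))(11) + J(15) = 26
Step 4: Merge H(23) + ((E+(I+F))+J)(26) = 49
Step 5: Merge D(30) + (H+((E+(I+F))+J))(49) = 79
Read each symbol's code off the tree from the root (left child = 0, right child = 1).

Codes:
  F: 11011 (length 5)
  H: 10 (length 2)
  I: 11010 (length 5)
  E: 1100 (length 4)
  D: 0 (length 1)
  J: 111 (length 3)
Average code length: 172/79 = 2.1772 bits/symbol


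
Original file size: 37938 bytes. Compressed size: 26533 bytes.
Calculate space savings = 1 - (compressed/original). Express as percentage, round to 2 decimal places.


ratio = compressed/original = 26533/37938 = 0.699378
savings = 1 - ratio = 1 - 0.699378 = 0.300622
as a percentage: 0.300622 * 100 = 30.06%

Space savings = 1 - 26533/37938 = 30.06%


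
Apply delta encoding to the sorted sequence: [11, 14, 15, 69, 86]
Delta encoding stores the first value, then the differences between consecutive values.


First value: 11
Deltas:
  14 - 11 = 3
  15 - 14 = 1
  69 - 15 = 54
  86 - 69 = 17


Delta encoded: [11, 3, 1, 54, 17]


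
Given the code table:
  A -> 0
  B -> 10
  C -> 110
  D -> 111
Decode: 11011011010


Decoding:
110 -> C
110 -> C
110 -> C
10 -> B


Result: CCCB


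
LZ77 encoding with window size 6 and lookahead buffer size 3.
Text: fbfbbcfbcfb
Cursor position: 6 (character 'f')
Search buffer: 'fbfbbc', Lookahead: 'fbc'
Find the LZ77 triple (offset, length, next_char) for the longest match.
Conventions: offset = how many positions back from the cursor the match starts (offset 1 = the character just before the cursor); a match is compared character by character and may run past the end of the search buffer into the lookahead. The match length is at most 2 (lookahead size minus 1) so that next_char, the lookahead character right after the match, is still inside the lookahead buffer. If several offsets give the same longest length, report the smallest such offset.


Try each offset into the search buffer:
  offset=1 (pos 5, char 'c'): match length 0
  offset=2 (pos 4, char 'b'): match length 0
  offset=3 (pos 3, char 'b'): match length 0
  offset=4 (pos 2, char 'f'): match length 2
  offset=5 (pos 1, char 'b'): match length 0
  offset=6 (pos 0, char 'f'): match length 2
Longest match has length 2, found at offsets 4, 6; take the smallest, offset 4.
next_char = character at position 6 + 2 = 8 -> 'c'

Best match: offset=4, length=2 (matching 'fb' starting at position 2)
LZ77 triple: (4, 2, 'c')


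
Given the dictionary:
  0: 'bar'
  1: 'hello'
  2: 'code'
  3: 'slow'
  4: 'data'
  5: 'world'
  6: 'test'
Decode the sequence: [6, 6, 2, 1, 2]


Look up each index in the dictionary:
  6 -> 'test'
  6 -> 'test'
  2 -> 'code'
  1 -> 'hello'
  2 -> 'code'

Decoded: "test test code hello code"


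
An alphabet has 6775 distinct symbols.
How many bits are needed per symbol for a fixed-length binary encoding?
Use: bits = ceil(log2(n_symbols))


log2(6775) = 12.726
Bracket: 2^12 = 4096 < 6775 <= 2^13 = 8192
So ceil(log2(6775)) = 13

bits = ceil(log2(6775)) = ceil(12.726) = 13 bits


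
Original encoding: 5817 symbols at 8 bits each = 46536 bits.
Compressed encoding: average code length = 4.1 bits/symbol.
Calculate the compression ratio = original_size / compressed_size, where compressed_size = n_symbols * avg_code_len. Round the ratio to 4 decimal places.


original_size = n_symbols * orig_bits = 5817 * 8 = 46536 bits
compressed_size = n_symbols * avg_code_len = 5817 * 4.1 = 23849.7 bits
ratio = original_size / compressed_size = 46536 / 23849.7 = 1.9512

Compression ratio = 1.9512


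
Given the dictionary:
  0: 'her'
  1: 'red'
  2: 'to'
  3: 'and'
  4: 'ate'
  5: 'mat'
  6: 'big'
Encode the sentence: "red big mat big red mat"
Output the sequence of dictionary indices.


Look up each word in the dictionary:
  'red' -> 1
  'big' -> 6
  'mat' -> 5
  'big' -> 6
  'red' -> 1
  'mat' -> 5

Encoded: [1, 6, 5, 6, 1, 5]


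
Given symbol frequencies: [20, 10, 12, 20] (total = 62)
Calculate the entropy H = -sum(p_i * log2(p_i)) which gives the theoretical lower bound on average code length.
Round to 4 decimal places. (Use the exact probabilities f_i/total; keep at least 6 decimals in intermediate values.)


Per-symbol terms -p_i * log2(p_i) with p_i = f_i/62:
  p = 20/62 = 0.322581: log2(p) = -1.632268, -p*log2(p) = 0.526538
  p = 10/62 = 0.161290: log2(p) = -2.632268, -p*log2(p) = 0.424559
  p = 12/62 = 0.193548: log2(p) = -2.369234, -p*log2(p) = 0.458561
  p = 20/62 = 0.322581: log2(p) = -1.632268, -p*log2(p) = 0.526538
H = 0.526538 + 0.424559 + 0.458561 + 0.526538 = 1.936196

H = 1.9362 bits/symbol


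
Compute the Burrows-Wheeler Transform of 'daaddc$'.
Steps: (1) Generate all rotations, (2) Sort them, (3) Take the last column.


Rotations (sorted):
  0: $daaddc -> last char: c
  1: aaddc$d -> last char: d
  2: addc$da -> last char: a
  3: c$daadd -> last char: d
  4: daaddc$ -> last char: $
  5: dc$daad -> last char: d
  6: ddc$daa -> last char: a


BWT = cdad$da


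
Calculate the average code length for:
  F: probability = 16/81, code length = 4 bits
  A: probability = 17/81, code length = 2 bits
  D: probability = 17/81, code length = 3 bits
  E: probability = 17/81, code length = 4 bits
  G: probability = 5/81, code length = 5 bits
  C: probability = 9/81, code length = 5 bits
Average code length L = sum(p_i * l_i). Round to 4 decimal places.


Weighted contributions p_i * l_i:
  F: (16/81) * 4 = 64/81
  A: (17/81) * 2 = 34/81
  D: (17/81) * 3 = 51/81
  E: (17/81) * 4 = 68/81
  G: (5/81) * 5 = 25/81
  C: (9/81) * 5 = 45/81
Sum = (64 + 34 + 51 + 68 + 25 + 45)/81 = 287/81

L = 287/81 = 3.5432 bits/symbol


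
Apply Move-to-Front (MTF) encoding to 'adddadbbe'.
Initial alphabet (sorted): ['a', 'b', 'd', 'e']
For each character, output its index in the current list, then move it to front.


MTF encoding:
'a': index 0 in ['a', 'b', 'd', 'e'] -> ['a', 'b', 'd', 'e']
'd': index 2 in ['a', 'b', 'd', 'e'] -> ['d', 'a', 'b', 'e']
'd': index 0 in ['d', 'a', 'b', 'e'] -> ['d', 'a', 'b', 'e']
'd': index 0 in ['d', 'a', 'b', 'e'] -> ['d', 'a', 'b', 'e']
'a': index 1 in ['d', 'a', 'b', 'e'] -> ['a', 'd', 'b', 'e']
'd': index 1 in ['a', 'd', 'b', 'e'] -> ['d', 'a', 'b', 'e']
'b': index 2 in ['d', 'a', 'b', 'e'] -> ['b', 'd', 'a', 'e']
'b': index 0 in ['b', 'd', 'a', 'e'] -> ['b', 'd', 'a', 'e']
'e': index 3 in ['b', 'd', 'a', 'e'] -> ['e', 'b', 'd', 'a']


Output: [0, 2, 0, 0, 1, 1, 2, 0, 3]


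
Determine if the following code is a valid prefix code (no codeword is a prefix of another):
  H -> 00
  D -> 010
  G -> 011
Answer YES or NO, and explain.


Checking each pair (does one codeword prefix another?):
  H='00' vs D='010': no prefix
  H='00' vs G='011': no prefix
  D='010' vs H='00': no prefix
  D='010' vs G='011': no prefix
  G='011' vs H='00': no prefix
  G='011' vs D='010': no prefix
No violation found over all pairs.

YES -- this is a valid prefix code. No codeword is a prefix of any other codeword.


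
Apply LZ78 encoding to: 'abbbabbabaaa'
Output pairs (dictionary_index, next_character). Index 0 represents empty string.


LZ78 encoding steps:
Dictionary: {0: ''}
Step 1: w='' (idx 0), next='a' -> output (0, 'a'), add 'a' as idx 1
Step 2: w='' (idx 0), next='b' -> output (0, 'b'), add 'b' as idx 2
Step 3: w='b' (idx 2), next='b' -> output (2, 'b'), add 'bb' as idx 3
Step 4: w='a' (idx 1), next='b' -> output (1, 'b'), add 'ab' as idx 4
Step 5: w='b' (idx 2), next='a' -> output (2, 'a'), add 'ba' as idx 5
Step 6: w='ba' (idx 5), next='a' -> output (5, 'a'), add 'baa' as idx 6
Step 7: w='a' (idx 1), end of input -> output (1, '')


Encoded: [(0, 'a'), (0, 'b'), (2, 'b'), (1, 'b'), (2, 'a'), (5, 'a'), (1, '')]


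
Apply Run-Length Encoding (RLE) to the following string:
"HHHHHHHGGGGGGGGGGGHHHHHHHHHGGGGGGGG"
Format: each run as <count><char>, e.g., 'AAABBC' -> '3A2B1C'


Scanning runs left to right:
  i=0: run of 'H' x 7 -> '7H'
  i=7: run of 'G' x 11 -> '11G'
  i=18: run of 'H' x 9 -> '9H'
  i=27: run of 'G' x 8 -> '8G'

RLE = 7H11G9H8G


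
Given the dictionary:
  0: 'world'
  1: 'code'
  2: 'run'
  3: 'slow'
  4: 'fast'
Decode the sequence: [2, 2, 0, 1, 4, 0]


Look up each index in the dictionary:
  2 -> 'run'
  2 -> 'run'
  0 -> 'world'
  1 -> 'code'
  4 -> 'fast'
  0 -> 'world'

Decoded: "run run world code fast world"


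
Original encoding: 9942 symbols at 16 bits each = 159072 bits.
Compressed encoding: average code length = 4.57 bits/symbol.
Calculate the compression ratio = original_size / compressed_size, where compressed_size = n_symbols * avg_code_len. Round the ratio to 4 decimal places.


original_size = n_symbols * orig_bits = 9942 * 16 = 159072 bits
compressed_size = n_symbols * avg_code_len = 9942 * 4.57 = 45434.94 bits
ratio = original_size / compressed_size = 159072 / 45434.94 = 3.5011

Compression ratio = 3.5011


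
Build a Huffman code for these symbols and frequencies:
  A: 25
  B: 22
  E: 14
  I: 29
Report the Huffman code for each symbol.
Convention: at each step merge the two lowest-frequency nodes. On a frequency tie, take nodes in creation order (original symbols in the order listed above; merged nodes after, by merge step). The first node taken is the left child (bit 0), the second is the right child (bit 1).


Huffman tree construction:
Step 1: Merge E(14) + B(22) = 36
Step 2: Merge A(25) + I(29) = 54
Step 3: Merge (E+B)(36) + (A+I)(54) = 90
Read each symbol's code off the tree from the root (left child = 0, right child = 1).

Codes:
  A: 10 (length 2)
  B: 01 (length 2)
  E: 00 (length 2)
  I: 11 (length 2)
Average code length: 180/90 = 2.0000 bits/symbol


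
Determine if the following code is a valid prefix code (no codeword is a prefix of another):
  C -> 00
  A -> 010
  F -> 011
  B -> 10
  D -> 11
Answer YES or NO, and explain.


Checking each pair (does one codeword prefix another?):
  C='00' vs A='010': no prefix
  C='00' vs F='011': no prefix
  C='00' vs B='10': no prefix
  C='00' vs D='11': no prefix
  A='010' vs C='00': no prefix
  A='010' vs F='011': no prefix
  A='010' vs B='10': no prefix
  A='010' vs D='11': no prefix
  F='011' vs C='00': no prefix
  F='011' vs A='010': no prefix
  F='011' vs B='10': no prefix
  F='011' vs D='11': no prefix
  B='10' vs C='00': no prefix
  B='10' vs A='010': no prefix
  B='10' vs F='011': no prefix
  B='10' vs D='11': no prefix
  D='11' vs C='00': no prefix
  D='11' vs A='010': no prefix
  D='11' vs F='011': no prefix
  D='11' vs B='10': no prefix
No violation found over all pairs.

YES -- this is a valid prefix code. No codeword is a prefix of any other codeword.


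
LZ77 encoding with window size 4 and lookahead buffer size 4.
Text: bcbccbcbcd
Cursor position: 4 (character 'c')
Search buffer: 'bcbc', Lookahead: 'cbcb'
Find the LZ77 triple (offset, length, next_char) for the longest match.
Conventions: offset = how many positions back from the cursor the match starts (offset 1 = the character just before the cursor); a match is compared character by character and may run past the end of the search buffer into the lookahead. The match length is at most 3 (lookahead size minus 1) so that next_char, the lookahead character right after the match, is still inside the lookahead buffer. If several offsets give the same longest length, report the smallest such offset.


Try each offset into the search buffer:
  offset=1 (pos 3, char 'c'): match length 1
  offset=2 (pos 2, char 'b'): match length 0
  offset=3 (pos 1, char 'c'): match length 3
  offset=4 (pos 0, char 'b'): match length 0
Longest match has length 3 at offset 3.
next_char = character at position 4 + 3 = 7 -> 'b'

Best match: offset=3, length=3 (matching 'cbc' starting at position 1)
LZ77 triple: (3, 3, 'b')


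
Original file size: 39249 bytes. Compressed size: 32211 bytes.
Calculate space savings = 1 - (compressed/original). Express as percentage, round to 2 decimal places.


ratio = compressed/original = 32211/39249 = 0.820683
savings = 1 - ratio = 1 - 0.820683 = 0.179317
as a percentage: 0.179317 * 100 = 17.93%

Space savings = 1 - 32211/39249 = 17.93%


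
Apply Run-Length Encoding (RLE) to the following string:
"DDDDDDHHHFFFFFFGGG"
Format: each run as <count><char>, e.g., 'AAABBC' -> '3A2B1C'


Scanning runs left to right:
  i=0: run of 'D' x 6 -> '6D'
  i=6: run of 'H' x 3 -> '3H'
  i=9: run of 'F' x 6 -> '6F'
  i=15: run of 'G' x 3 -> '3G'

RLE = 6D3H6F3G


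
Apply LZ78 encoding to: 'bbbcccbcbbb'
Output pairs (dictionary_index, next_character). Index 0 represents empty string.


LZ78 encoding steps:
Dictionary: {0: ''}
Step 1: w='' (idx 0), next='b' -> output (0, 'b'), add 'b' as idx 1
Step 2: w='b' (idx 1), next='b' -> output (1, 'b'), add 'bb' as idx 2
Step 3: w='' (idx 0), next='c' -> output (0, 'c'), add 'c' as idx 3
Step 4: w='c' (idx 3), next='c' -> output (3, 'c'), add 'cc' as idx 4
Step 5: w='b' (idx 1), next='c' -> output (1, 'c'), add 'bc' as idx 5
Step 6: w='bb' (idx 2), next='b' -> output (2, 'b'), add 'bbb' as idx 6


Encoded: [(0, 'b'), (1, 'b'), (0, 'c'), (3, 'c'), (1, 'c'), (2, 'b')]


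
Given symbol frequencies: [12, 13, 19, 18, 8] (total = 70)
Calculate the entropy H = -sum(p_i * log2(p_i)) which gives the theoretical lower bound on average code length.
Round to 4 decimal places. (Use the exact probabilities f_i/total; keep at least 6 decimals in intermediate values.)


Per-symbol terms -p_i * log2(p_i) with p_i = f_i/70:
  p = 12/70 = 0.171429: log2(p) = -2.544321, -p*log2(p) = 0.436169
  p = 13/70 = 0.185714: log2(p) = -2.428843, -p*log2(p) = 0.451071
  p = 19/70 = 0.271429: log2(p) = -1.881356, -p*log2(p) = 0.510654
  p = 18/70 = 0.257143: log2(p) = -1.959358, -p*log2(p) = 0.503835
  p = 8/70 = 0.114286: log2(p) = -3.129283, -p*log2(p) = 0.357632
H = 0.436169 + 0.451071 + 0.510654 + 0.503835 + 0.357632 = 2.259361

H = 2.2594 bits/symbol


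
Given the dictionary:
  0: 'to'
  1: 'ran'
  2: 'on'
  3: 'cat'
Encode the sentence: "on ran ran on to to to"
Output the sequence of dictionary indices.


Look up each word in the dictionary:
  'on' -> 2
  'ran' -> 1
  'ran' -> 1
  'on' -> 2
  'to' -> 0
  'to' -> 0
  'to' -> 0

Encoded: [2, 1, 1, 2, 0, 0, 0]


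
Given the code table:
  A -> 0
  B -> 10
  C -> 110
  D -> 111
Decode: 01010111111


Decoding:
0 -> A
10 -> B
10 -> B
111 -> D
111 -> D


Result: ABBDD


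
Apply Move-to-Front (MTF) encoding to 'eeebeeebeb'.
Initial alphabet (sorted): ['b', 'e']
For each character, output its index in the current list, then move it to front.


MTF encoding:
'e': index 1 in ['b', 'e'] -> ['e', 'b']
'e': index 0 in ['e', 'b'] -> ['e', 'b']
'e': index 0 in ['e', 'b'] -> ['e', 'b']
'b': index 1 in ['e', 'b'] -> ['b', 'e']
'e': index 1 in ['b', 'e'] -> ['e', 'b']
'e': index 0 in ['e', 'b'] -> ['e', 'b']
'e': index 0 in ['e', 'b'] -> ['e', 'b']
'b': index 1 in ['e', 'b'] -> ['b', 'e']
'e': index 1 in ['b', 'e'] -> ['e', 'b']
'b': index 1 in ['e', 'b'] -> ['b', 'e']


Output: [1, 0, 0, 1, 1, 0, 0, 1, 1, 1]


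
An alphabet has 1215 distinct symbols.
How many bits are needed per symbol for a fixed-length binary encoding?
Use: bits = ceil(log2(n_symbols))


log2(1215) = 10.2467
Bracket: 2^10 = 1024 < 1215 <= 2^11 = 2048
So ceil(log2(1215)) = 11

bits = ceil(log2(1215)) = ceil(10.2467) = 11 bits


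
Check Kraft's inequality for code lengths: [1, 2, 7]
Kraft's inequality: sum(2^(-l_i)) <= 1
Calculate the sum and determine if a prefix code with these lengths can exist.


Sum = 2^(-1) + 2^(-2) + 2^(-7)
    = 0.5 + 0.25 + 0.0078125
    = 97/128 = 0.7578125
Since 0.7578125 <= 1, Kraft's inequality IS satisfied.
A prefix code with these lengths CAN exist.

Kraft sum = 0.7578125. Satisfied.


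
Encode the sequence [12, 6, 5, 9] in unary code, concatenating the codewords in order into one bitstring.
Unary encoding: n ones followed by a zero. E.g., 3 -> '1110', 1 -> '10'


Encode each number as n ones followed by a terminating 0:
  12 -> 1111111111110 (13 bits)
  6 -> 1111110 (7 bits)
  5 -> 111110 (6 bits)
  9 -> 1111111110 (10 bits)
Total length = 13 + 7 + 6 + 10 = 36 bits.

Unary([12, 6, 5, 9]) = 111111111111011111101111101111111110 (36 bits)


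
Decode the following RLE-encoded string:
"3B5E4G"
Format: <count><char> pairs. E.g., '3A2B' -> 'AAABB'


Expanding each <count><char> pair:
  3B -> 'BBB'
  5E -> 'EEEEE'
  4G -> 'GGGG'

Decoded = BBBEEEEEGGGG


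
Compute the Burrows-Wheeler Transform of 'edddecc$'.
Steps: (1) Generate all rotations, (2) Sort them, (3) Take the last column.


Rotations (sorted):
  0: $edddecc -> last char: c
  1: c$edddec -> last char: c
  2: cc$eddde -> last char: e
  3: dddecc$e -> last char: e
  4: ddecc$ed -> last char: d
  5: decc$edd -> last char: d
  6: ecc$eddd -> last char: d
  7: edddecc$ -> last char: $


BWT = cceeddd$


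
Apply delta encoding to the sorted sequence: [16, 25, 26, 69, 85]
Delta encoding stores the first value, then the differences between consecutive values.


First value: 16
Deltas:
  25 - 16 = 9
  26 - 25 = 1
  69 - 26 = 43
  85 - 69 = 16


Delta encoded: [16, 9, 1, 43, 16]


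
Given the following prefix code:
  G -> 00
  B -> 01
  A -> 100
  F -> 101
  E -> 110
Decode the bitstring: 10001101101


Decoding step by step:
Bits 100 -> A
Bits 01 -> B
Bits 101 -> F
Bits 101 -> F


Decoded message: ABFF


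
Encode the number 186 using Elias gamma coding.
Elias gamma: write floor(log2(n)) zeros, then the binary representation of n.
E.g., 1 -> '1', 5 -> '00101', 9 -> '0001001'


num_bits = floor(log2(186)) + 1 = 8
leading_zeros = num_bits - 1 = 7
binary(186) = 10111010

Elias gamma(186) = '0000000' + '10111010' = 000000010111010 (15 bits)


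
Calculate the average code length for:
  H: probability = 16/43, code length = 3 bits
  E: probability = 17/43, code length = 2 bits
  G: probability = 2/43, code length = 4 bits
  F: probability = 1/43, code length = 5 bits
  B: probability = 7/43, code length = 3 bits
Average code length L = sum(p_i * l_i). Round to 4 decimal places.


Weighted contributions p_i * l_i:
  H: (16/43) * 3 = 48/43
  E: (17/43) * 2 = 34/43
  G: (2/43) * 4 = 8/43
  F: (1/43) * 5 = 5/43
  B: (7/43) * 3 = 21/43
Sum = (48 + 34 + 8 + 5 + 21)/43 = 116/43

L = 116/43 = 2.6977 bits/symbol


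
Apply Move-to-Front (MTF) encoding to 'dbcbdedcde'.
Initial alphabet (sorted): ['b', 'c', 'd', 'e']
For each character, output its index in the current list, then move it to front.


MTF encoding:
'd': index 2 in ['b', 'c', 'd', 'e'] -> ['d', 'b', 'c', 'e']
'b': index 1 in ['d', 'b', 'c', 'e'] -> ['b', 'd', 'c', 'e']
'c': index 2 in ['b', 'd', 'c', 'e'] -> ['c', 'b', 'd', 'e']
'b': index 1 in ['c', 'b', 'd', 'e'] -> ['b', 'c', 'd', 'e']
'd': index 2 in ['b', 'c', 'd', 'e'] -> ['d', 'b', 'c', 'e']
'e': index 3 in ['d', 'b', 'c', 'e'] -> ['e', 'd', 'b', 'c']
'd': index 1 in ['e', 'd', 'b', 'c'] -> ['d', 'e', 'b', 'c']
'c': index 3 in ['d', 'e', 'b', 'c'] -> ['c', 'd', 'e', 'b']
'd': index 1 in ['c', 'd', 'e', 'b'] -> ['d', 'c', 'e', 'b']
'e': index 2 in ['d', 'c', 'e', 'b'] -> ['e', 'd', 'c', 'b']


Output: [2, 1, 2, 1, 2, 3, 1, 3, 1, 2]


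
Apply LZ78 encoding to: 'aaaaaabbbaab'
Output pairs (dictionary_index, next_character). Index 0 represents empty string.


LZ78 encoding steps:
Dictionary: {0: ''}
Step 1: w='' (idx 0), next='a' -> output (0, 'a'), add 'a' as idx 1
Step 2: w='a' (idx 1), next='a' -> output (1, 'a'), add 'aa' as idx 2
Step 3: w='aa' (idx 2), next='a' -> output (2, 'a'), add 'aaa' as idx 3
Step 4: w='' (idx 0), next='b' -> output (0, 'b'), add 'b' as idx 4
Step 5: w='b' (idx 4), next='b' -> output (4, 'b'), add 'bb' as idx 5
Step 6: w='aa' (idx 2), next='b' -> output (2, 'b'), add 'aab' as idx 6


Encoded: [(0, 'a'), (1, 'a'), (2, 'a'), (0, 'b'), (4, 'b'), (2, 'b')]


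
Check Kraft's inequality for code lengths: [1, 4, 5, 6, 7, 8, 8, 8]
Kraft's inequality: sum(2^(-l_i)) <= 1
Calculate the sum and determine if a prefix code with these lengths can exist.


Sum = 2^(-1) + 2^(-4) + 2^(-5) + 2^(-6) + 2^(-7) + 2^(-8) + 2^(-8) + 2^(-8)
    = 0.5 + 0.0625 + 0.03125 + 0.015625 + 0.0078125 + 0.00390625 + 0.00390625 + 0.00390625
    = 161/256 = 0.62890625
Since 0.62890625 <= 1, Kraft's inequality IS satisfied.
A prefix code with these lengths CAN exist.

Kraft sum = 0.62890625. Satisfied.


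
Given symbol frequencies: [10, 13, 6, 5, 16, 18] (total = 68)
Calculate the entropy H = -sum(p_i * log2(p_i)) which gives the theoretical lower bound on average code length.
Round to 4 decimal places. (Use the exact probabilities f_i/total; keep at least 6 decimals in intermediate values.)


Per-symbol terms -p_i * log2(p_i) with p_i = f_i/68:
  p = 10/68 = 0.147059: log2(p) = -2.765535, -p*log2(p) = 0.406696
  p = 13/68 = 0.191176: log2(p) = -2.387023, -p*log2(p) = 0.456343
  p = 6/68 = 0.088235: log2(p) = -3.502500, -p*log2(p) = 0.309044
  p = 5/68 = 0.073529: log2(p) = -3.765535, -p*log2(p) = 0.276878
  p = 16/68 = 0.235294: log2(p) = -2.087463, -p*log2(p) = 0.491168
  p = 18/68 = 0.264706: log2(p) = -1.917538, -p*log2(p) = 0.507584
H = 0.406696 + 0.456343 + 0.309044 + 0.276878 + 0.491168 + 0.507584 = 2.447713

H = 2.4477 bits/symbol


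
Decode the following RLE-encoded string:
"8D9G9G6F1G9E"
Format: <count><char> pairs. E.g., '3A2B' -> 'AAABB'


Expanding each <count><char> pair:
  8D -> 'DDDDDDDD'
  9G -> 'GGGGGGGGG'
  9G -> 'GGGGGGGGG'
  6F -> 'FFFFFF'
  1G -> 'G'
  9E -> 'EEEEEEEEE'

Decoded = DDDDDDDDGGGGGGGGGGGGGGGGGGFFFFFFGEEEEEEEEE


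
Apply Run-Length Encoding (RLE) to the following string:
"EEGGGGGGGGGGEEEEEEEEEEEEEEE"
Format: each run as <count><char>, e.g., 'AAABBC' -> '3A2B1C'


Scanning runs left to right:
  i=0: run of 'E' x 2 -> '2E'
  i=2: run of 'G' x 10 -> '10G'
  i=12: run of 'E' x 15 -> '15E'

RLE = 2E10G15E


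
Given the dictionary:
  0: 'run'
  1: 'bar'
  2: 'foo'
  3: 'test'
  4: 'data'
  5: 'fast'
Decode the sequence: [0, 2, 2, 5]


Look up each index in the dictionary:
  0 -> 'run'
  2 -> 'foo'
  2 -> 'foo'
  5 -> 'fast'

Decoded: "run foo foo fast"


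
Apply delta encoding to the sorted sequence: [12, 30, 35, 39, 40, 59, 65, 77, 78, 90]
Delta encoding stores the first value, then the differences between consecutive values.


First value: 12
Deltas:
  30 - 12 = 18
  35 - 30 = 5
  39 - 35 = 4
  40 - 39 = 1
  59 - 40 = 19
  65 - 59 = 6
  77 - 65 = 12
  78 - 77 = 1
  90 - 78 = 12


Delta encoded: [12, 18, 5, 4, 1, 19, 6, 12, 1, 12]


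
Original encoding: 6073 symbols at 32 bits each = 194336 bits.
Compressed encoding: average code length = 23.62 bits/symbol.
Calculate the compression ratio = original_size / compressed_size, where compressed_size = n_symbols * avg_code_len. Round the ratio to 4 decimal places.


original_size = n_symbols * orig_bits = 6073 * 32 = 194336 bits
compressed_size = n_symbols * avg_code_len = 6073 * 23.62 = 143444.26 bits
ratio = original_size / compressed_size = 194336 / 143444.26 = 1.3548

Compression ratio = 1.3548


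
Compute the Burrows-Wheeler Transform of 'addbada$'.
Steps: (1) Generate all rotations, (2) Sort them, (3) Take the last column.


Rotations (sorted):
  0: $addbada -> last char: a
  1: a$addbad -> last char: d
  2: ada$addb -> last char: b
  3: addbada$ -> last char: $
  4: bada$add -> last char: d
  5: da$addba -> last char: a
  6: dbada$ad -> last char: d
  7: ddbada$a -> last char: a


BWT = adb$dada


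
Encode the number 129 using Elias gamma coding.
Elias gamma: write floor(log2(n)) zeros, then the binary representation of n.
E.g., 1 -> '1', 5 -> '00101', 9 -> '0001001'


num_bits = floor(log2(129)) + 1 = 8
leading_zeros = num_bits - 1 = 7
binary(129) = 10000001

Elias gamma(129) = '0000000' + '10000001' = 000000010000001 (15 bits)


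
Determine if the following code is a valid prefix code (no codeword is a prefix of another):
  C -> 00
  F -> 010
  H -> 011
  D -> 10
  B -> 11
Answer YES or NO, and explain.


Checking each pair (does one codeword prefix another?):
  C='00' vs F='010': no prefix
  C='00' vs H='011': no prefix
  C='00' vs D='10': no prefix
  C='00' vs B='11': no prefix
  F='010' vs C='00': no prefix
  F='010' vs H='011': no prefix
  F='010' vs D='10': no prefix
  F='010' vs B='11': no prefix
  H='011' vs C='00': no prefix
  H='011' vs F='010': no prefix
  H='011' vs D='10': no prefix
  H='011' vs B='11': no prefix
  D='10' vs C='00': no prefix
  D='10' vs F='010': no prefix
  D='10' vs H='011': no prefix
  D='10' vs B='11': no prefix
  B='11' vs C='00': no prefix
  B='11' vs F='010': no prefix
  B='11' vs H='011': no prefix
  B='11' vs D='10': no prefix
No violation found over all pairs.

YES -- this is a valid prefix code. No codeword is a prefix of any other codeword.


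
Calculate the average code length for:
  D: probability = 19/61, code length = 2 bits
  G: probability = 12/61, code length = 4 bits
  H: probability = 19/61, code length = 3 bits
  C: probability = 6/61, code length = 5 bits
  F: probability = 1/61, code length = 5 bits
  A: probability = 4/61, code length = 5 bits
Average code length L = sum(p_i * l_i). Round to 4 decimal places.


Weighted contributions p_i * l_i:
  D: (19/61) * 2 = 38/61
  G: (12/61) * 4 = 48/61
  H: (19/61) * 3 = 57/61
  C: (6/61) * 5 = 30/61
  F: (1/61) * 5 = 5/61
  A: (4/61) * 5 = 20/61
Sum = (38 + 48 + 57 + 30 + 5 + 20)/61 = 198/61

L = 198/61 = 3.2459 bits/symbol


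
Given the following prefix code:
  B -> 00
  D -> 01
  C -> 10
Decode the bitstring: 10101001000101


Decoding step by step:
Bits 10 -> C
Bits 10 -> C
Bits 10 -> C
Bits 01 -> D
Bits 00 -> B
Bits 01 -> D
Bits 01 -> D


Decoded message: CCCDBDD


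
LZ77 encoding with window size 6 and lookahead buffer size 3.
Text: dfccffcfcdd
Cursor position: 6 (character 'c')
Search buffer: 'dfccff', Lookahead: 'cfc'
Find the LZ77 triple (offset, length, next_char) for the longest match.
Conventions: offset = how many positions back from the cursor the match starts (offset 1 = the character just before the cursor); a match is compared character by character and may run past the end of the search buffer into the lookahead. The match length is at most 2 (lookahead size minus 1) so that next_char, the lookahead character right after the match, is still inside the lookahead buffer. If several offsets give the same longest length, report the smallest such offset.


Try each offset into the search buffer:
  offset=1 (pos 5, char 'f'): match length 0
  offset=2 (pos 4, char 'f'): match length 0
  offset=3 (pos 3, char 'c'): match length 2
  offset=4 (pos 2, char 'c'): match length 1
  offset=5 (pos 1, char 'f'): match length 0
  offset=6 (pos 0, char 'd'): match length 0
Longest match has length 2 at offset 3.
next_char = character at position 6 + 2 = 8 -> 'c'

Best match: offset=3, length=2 (matching 'cf' starting at position 3)
LZ77 triple: (3, 2, 'c')


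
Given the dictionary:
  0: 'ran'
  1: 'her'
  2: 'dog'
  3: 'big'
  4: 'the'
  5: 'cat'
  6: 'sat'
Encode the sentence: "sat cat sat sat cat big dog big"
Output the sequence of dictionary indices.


Look up each word in the dictionary:
  'sat' -> 6
  'cat' -> 5
  'sat' -> 6
  'sat' -> 6
  'cat' -> 5
  'big' -> 3
  'dog' -> 2
  'big' -> 3

Encoded: [6, 5, 6, 6, 5, 3, 2, 3]


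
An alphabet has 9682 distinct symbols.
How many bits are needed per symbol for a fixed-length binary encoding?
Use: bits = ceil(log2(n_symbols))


log2(9682) = 13.2411
Bracket: 2^13 = 8192 < 9682 <= 2^14 = 16384
So ceil(log2(9682)) = 14

bits = ceil(log2(9682)) = ceil(13.2411) = 14 bits


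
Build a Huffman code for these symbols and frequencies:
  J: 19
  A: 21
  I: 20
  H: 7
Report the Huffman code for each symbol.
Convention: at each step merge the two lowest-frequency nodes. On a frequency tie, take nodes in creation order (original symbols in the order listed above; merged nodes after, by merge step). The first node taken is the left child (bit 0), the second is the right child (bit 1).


Huffman tree construction:
Step 1: Merge H(7) + J(19) = 26
Step 2: Merge I(20) + A(21) = 41
Step 3: Merge (H+J)(26) + (I+A)(41) = 67
Read each symbol's code off the tree from the root (left child = 0, right child = 1).

Codes:
  J: 01 (length 2)
  A: 11 (length 2)
  I: 10 (length 2)
  H: 00 (length 2)
Average code length: 134/67 = 2.0000 bits/symbol


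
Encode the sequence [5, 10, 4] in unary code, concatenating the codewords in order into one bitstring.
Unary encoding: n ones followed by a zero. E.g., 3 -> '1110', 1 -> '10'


Encode each number as n ones followed by a terminating 0:
  5 -> 111110 (6 bits)
  10 -> 11111111110 (11 bits)
  4 -> 11110 (5 bits)
Total length = 6 + 11 + 5 = 22 bits.

Unary([5, 10, 4]) = 1111101111111111011110 (22 bits)


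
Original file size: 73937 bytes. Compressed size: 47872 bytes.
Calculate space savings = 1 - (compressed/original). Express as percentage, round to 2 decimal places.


ratio = compressed/original = 47872/73937 = 0.64747
savings = 1 - ratio = 1 - 0.64747 = 0.35253
as a percentage: 0.35253 * 100 = 35.25%

Space savings = 1 - 47872/73937 = 35.25%
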